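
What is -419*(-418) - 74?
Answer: 175068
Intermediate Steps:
-419*(-418) - 74 = 175142 - 74 = 175068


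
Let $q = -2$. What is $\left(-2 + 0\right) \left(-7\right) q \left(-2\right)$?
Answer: $56$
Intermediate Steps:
$\left(-2 + 0\right) \left(-7\right) q \left(-2\right) = \left(-2 + 0\right) \left(-7\right) \left(\left(-2\right) \left(-2\right)\right) = \left(-2\right) \left(-7\right) 4 = 14 \cdot 4 = 56$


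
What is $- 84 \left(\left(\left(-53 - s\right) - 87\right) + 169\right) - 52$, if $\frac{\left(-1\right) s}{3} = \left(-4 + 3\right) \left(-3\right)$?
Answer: $-3244$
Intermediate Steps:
$s = -9$ ($s = - 3 \left(-4 + 3\right) \left(-3\right) = - 3 \left(\left(-1\right) \left(-3\right)\right) = \left(-3\right) 3 = -9$)
$- 84 \left(\left(\left(-53 - s\right) - 87\right) + 169\right) - 52 = - 84 \left(\left(\left(-53 - -9\right) - 87\right) + 169\right) - 52 = - 84 \left(\left(\left(-53 + 9\right) - 87\right) + 169\right) - 52 = - 84 \left(\left(-44 - 87\right) + 169\right) - 52 = - 84 \left(-131 + 169\right) - 52 = \left(-84\right) 38 - 52 = -3192 - 52 = -3244$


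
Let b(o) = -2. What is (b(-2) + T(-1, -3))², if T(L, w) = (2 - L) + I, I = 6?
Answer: 49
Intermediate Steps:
T(L, w) = 8 - L (T(L, w) = (2 - L) + 6 = 8 - L)
(b(-2) + T(-1, -3))² = (-2 + (8 - 1*(-1)))² = (-2 + (8 + 1))² = (-2 + 9)² = 7² = 49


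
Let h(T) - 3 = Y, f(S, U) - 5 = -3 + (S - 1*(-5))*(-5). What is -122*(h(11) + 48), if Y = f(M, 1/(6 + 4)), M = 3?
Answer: -1586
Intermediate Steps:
f(S, U) = -23 - 5*S (f(S, U) = 5 + (-3 + (S - 1*(-5))*(-5)) = 5 + (-3 + (S + 5)*(-5)) = 5 + (-3 + (5 + S)*(-5)) = 5 + (-3 + (-25 - 5*S)) = 5 + (-28 - 5*S) = -23 - 5*S)
Y = -38 (Y = -23 - 5*3 = -23 - 15 = -38)
h(T) = -35 (h(T) = 3 - 38 = -35)
-122*(h(11) + 48) = -122*(-35 + 48) = -122*13 = -1586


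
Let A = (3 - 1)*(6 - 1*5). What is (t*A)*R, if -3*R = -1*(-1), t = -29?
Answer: 58/3 ≈ 19.333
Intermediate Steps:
R = -⅓ (R = -(-1)*(-1)/3 = -⅓*1 = -⅓ ≈ -0.33333)
A = 2 (A = 2*(6 - 5) = 2*1 = 2)
(t*A)*R = -29*2*(-⅓) = -58*(-⅓) = 58/3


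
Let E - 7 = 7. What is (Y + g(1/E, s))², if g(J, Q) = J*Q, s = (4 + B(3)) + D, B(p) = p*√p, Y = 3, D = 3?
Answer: 607/49 + 3*√3/2 ≈ 14.986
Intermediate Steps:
E = 14 (E = 7 + 7 = 14)
B(p) = p^(3/2)
s = 7 + 3*√3 (s = (4 + 3^(3/2)) + 3 = (4 + 3*√3) + 3 = 7 + 3*√3 ≈ 12.196)
(Y + g(1/E, s))² = (3 + (7 + 3*√3)/14)² = (3 + (½ + 3*√3/14))² = (7/2 + 3*√3/14)²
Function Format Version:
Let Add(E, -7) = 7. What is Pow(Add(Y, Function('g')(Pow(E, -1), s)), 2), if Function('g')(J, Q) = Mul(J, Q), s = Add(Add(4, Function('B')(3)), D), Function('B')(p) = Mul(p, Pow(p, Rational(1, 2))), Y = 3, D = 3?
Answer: Add(Rational(607, 49), Mul(Rational(3, 2), Pow(3, Rational(1, 2)))) ≈ 14.986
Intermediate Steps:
E = 14 (E = Add(7, 7) = 14)
Function('B')(p) = Pow(p, Rational(3, 2))
s = Add(7, Mul(3, Pow(3, Rational(1, 2)))) (s = Add(Add(4, Pow(3, Rational(3, 2))), 3) = Add(Add(4, Mul(3, Pow(3, Rational(1, 2)))), 3) = Add(7, Mul(3, Pow(3, Rational(1, 2)))) ≈ 12.196)
Pow(Add(Y, Function('g')(Pow(E, -1), s)), 2) = Pow(Add(3, Mul(Pow(14, -1), Add(7, Mul(3, Pow(3, Rational(1, 2)))))), 2) = Pow(Add(3, Mul(Rational(1, 14), Add(7, Mul(3, Pow(3, Rational(1, 2)))))), 2) = Pow(Add(3, Add(Rational(1, 2), Mul(Rational(3, 14), Pow(3, Rational(1, 2))))), 2) = Pow(Add(Rational(7, 2), Mul(Rational(3, 14), Pow(3, Rational(1, 2)))), 2)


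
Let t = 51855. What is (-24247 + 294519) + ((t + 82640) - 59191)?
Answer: 345576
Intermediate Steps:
(-24247 + 294519) + ((t + 82640) - 59191) = (-24247 + 294519) + ((51855 + 82640) - 59191) = 270272 + (134495 - 59191) = 270272 + 75304 = 345576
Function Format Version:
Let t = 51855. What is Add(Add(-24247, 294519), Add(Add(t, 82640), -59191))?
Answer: 345576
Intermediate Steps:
Add(Add(-24247, 294519), Add(Add(t, 82640), -59191)) = Add(Add(-24247, 294519), Add(Add(51855, 82640), -59191)) = Add(270272, Add(134495, -59191)) = Add(270272, 75304) = 345576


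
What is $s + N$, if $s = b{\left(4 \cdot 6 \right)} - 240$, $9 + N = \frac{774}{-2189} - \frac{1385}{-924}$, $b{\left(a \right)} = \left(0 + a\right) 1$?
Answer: $- \frac{41161501}{183876} \approx -223.85$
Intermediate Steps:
$b{\left(a \right)} = a$ ($b{\left(a \right)} = a 1 = a$)
$N = - \frac{1444285}{183876}$ ($N = -9 + \left(\frac{774}{-2189} - \frac{1385}{-924}\right) = -9 + \left(774 \left(- \frac{1}{2189}\right) - - \frac{1385}{924}\right) = -9 + \left(- \frac{774}{2189} + \frac{1385}{924}\right) = -9 + \frac{210599}{183876} = - \frac{1444285}{183876} \approx -7.8547$)
$s = -216$ ($s = 4 \cdot 6 - 240 = 24 - 240 = -216$)
$s + N = -216 - \frac{1444285}{183876} = - \frac{41161501}{183876}$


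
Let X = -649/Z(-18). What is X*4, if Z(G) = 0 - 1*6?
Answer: 1298/3 ≈ 432.67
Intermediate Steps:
Z(G) = -6 (Z(G) = 0 - 6 = -6)
X = 649/6 (X = -649/(-6) = -649*(-⅙) = 649/6 ≈ 108.17)
X*4 = (649/6)*4 = 1298/3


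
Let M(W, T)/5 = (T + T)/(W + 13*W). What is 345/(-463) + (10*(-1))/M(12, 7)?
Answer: -11457/463 ≈ -24.745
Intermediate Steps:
M(W, T) = 5*T/(7*W) (M(W, T) = 5*((T + T)/(W + 13*W)) = 5*((2*T)/((14*W))) = 5*((2*T)*(1/(14*W))) = 5*(T/(7*W)) = 5*T/(7*W))
345/(-463) + (10*(-1))/M(12, 7) = 345/(-463) + (10*(-1))/(((5/7)*7/12)) = 345*(-1/463) - 10/((5/7)*7*(1/12)) = -345/463 - 10/5/12 = -345/463 - 10*12/5 = -345/463 - 24 = -11457/463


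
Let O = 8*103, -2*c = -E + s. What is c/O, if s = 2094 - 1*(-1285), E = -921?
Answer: -1075/412 ≈ -2.6092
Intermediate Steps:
s = 3379 (s = 2094 + 1285 = 3379)
c = -2150 (c = -(-1*(-921) + 3379)/2 = -(921 + 3379)/2 = -1/2*4300 = -2150)
O = 824
c/O = -2150/824 = -2150*1/824 = -1075/412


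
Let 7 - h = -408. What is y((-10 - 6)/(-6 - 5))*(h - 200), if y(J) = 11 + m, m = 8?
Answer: 4085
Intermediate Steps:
h = 415 (h = 7 - 1*(-408) = 7 + 408 = 415)
y(J) = 19 (y(J) = 11 + 8 = 19)
y((-10 - 6)/(-6 - 5))*(h - 200) = 19*(415 - 200) = 19*215 = 4085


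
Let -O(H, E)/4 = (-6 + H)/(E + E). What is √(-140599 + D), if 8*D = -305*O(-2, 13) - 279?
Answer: I*√380400878/52 ≈ 375.07*I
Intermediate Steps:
O(H, E) = -2*(-6 + H)/E (O(H, E) = -4*(-6 + H)/(E + E) = -4*(-6 + H)/(2*E) = -4*(-6 + H)*1/(2*E) = -2*(-6 + H)/E)
D = -8507/104 (D = (-610*(6 - 1*(-2))/13 - 279)/8 = (-610*(6 + 2)/13 - 279)/8 = (-610*8/13 - 279)/8 = (-305*16/13 - 279)/8 = (-4880/13 - 279)/8 = (⅛)*(-8507/13) = -8507/104 ≈ -81.798)
√(-140599 + D) = √(-140599 - 8507/104) = √(-14630803/104) = I*√380400878/52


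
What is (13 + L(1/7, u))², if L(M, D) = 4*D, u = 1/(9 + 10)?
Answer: 63001/361 ≈ 174.52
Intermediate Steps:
u = 1/19 ≈ 0.052632
(13 + L(1/7, u))² = (13 + 4*(1/19))² = (13 + 4/19)² = (251/19)² = 63001/361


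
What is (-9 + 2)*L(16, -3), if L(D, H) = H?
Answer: 21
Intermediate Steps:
(-9 + 2)*L(16, -3) = (-9 + 2)*(-3) = -7*(-3) = 21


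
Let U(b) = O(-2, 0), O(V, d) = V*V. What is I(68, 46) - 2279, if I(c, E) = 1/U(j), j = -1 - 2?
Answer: -9115/4 ≈ -2278.8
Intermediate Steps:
O(V, d) = V²
j = -3
U(b) = 4 (U(b) = (-2)² = 4)
I(c, E) = ¼ (I(c, E) = 1/4 = ¼)
I(68, 46) - 2279 = ¼ - 2279 = -9115/4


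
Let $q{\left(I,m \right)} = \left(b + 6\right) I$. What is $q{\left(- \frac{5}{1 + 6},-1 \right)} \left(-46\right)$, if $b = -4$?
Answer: $\frac{460}{7} \approx 65.714$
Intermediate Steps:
$q{\left(I,m \right)} = 2 I$ ($q{\left(I,m \right)} = \left(-4 + 6\right) I = 2 I$)
$q{\left(- \frac{5}{1 + 6},-1 \right)} \left(-46\right) = 2 \left(- \frac{5}{1 + 6}\right) \left(-46\right) = 2 \left(- \frac{5}{7}\right) \left(-46\right) = \left(- \frac{10}{7}\right) \left(-46\right) = \frac{460}{7}$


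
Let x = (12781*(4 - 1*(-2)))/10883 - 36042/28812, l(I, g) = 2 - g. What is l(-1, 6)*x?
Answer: -605743982/26130083 ≈ -23.182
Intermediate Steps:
x = 302871991/52260166 (x = (12781*(4 + 2))*(1/10883) - 36042*1/28812 = (12781*6)*(1/10883) - 6007/4802 = 76686*(1/10883) - 6007/4802 = 76686/10883 - 6007/4802 = 302871991/52260166 ≈ 5.7955)
l(-1, 6)*x = (2 - 1*6)*(302871991/52260166) = (2 - 6)*(302871991/52260166) = -4*302871991/52260166 = -605743982/26130083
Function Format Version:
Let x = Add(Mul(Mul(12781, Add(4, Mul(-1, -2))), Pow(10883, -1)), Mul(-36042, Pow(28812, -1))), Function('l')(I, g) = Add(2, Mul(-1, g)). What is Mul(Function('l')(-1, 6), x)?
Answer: Rational(-605743982, 26130083) ≈ -23.182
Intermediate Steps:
x = Rational(302871991, 52260166) (x = Add(Mul(Mul(12781, Add(4, 2)), Rational(1, 10883)), Mul(-36042, Rational(1, 28812))) = Add(Mul(Mul(12781, 6), Rational(1, 10883)), Rational(-6007, 4802)) = Add(Mul(76686, Rational(1, 10883)), Rational(-6007, 4802)) = Add(Rational(76686, 10883), Rational(-6007, 4802)) = Rational(302871991, 52260166) ≈ 5.7955)
Mul(Function('l')(-1, 6), x) = Mul(Add(2, Mul(-1, 6)), Rational(302871991, 52260166)) = Mul(Add(2, -6), Rational(302871991, 52260166)) = Mul(-4, Rational(302871991, 52260166)) = Rational(-605743982, 26130083)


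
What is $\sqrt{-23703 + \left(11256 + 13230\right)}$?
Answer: $3 \sqrt{87} \approx 27.982$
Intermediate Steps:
$\sqrt{-23703 + \left(11256 + 13230\right)} = \sqrt{-23703 + 24486} = \sqrt{783} = 3 \sqrt{87}$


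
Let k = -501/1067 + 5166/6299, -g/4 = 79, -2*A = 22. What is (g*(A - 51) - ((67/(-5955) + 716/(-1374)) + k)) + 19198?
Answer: 118509682850901758/3055146365645 ≈ 38790.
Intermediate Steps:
A = -11 (A = -½*22 = -11)
g = -316 (g = -4*79 = -316)
k = 2356323/6721033 (k = -501*1/1067 + 5166*(1/6299) = -501/1067 + 5166/6299 = 2356323/6721033 ≈ 0.35059)
(g*(A - 51) - ((67/(-5955) + 716/(-1374)) + k)) + 19198 = (-316*(-11 - 51) - ((67/(-5955) + 716/(-1374)) + 2356323/6721033)) + 19198 = (-316*(-62) - ((67*(-1/5955) + 716*(-1/1374)) + 2356323/6721033)) + 19198 = (19592 - ((-67/5955 - 358/687) + 2356323/6721033)) + 19198 = (19592 - (-241991/454565 + 2356323/6721033)) + 19198 = (19592 - 1*(-555327532208/3055146365645)) + 19198 = (19592 + 555327532208/3055146365645) + 19198 = 59856982923249048/3055146365645 + 19198 = 118509682850901758/3055146365645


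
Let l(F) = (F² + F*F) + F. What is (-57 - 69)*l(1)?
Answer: -378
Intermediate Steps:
l(F) = F + 2*F² (l(F) = (F² + F²) + F = 2*F² + F = F + 2*F²)
(-57 - 69)*l(1) = (-57 - 69)*(1*(1 + 2*1)) = -126*(1 + 2) = -126*3 = -378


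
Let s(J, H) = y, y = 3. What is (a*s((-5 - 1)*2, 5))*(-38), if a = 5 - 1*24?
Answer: 2166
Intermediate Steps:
a = -19 (a = 5 - 24 = -19)
s(J, H) = 3
(a*s((-5 - 1)*2, 5))*(-38) = -19*3*(-38) = -57*(-38) = 2166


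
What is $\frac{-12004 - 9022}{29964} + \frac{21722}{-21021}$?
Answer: $- \frac{5519523}{3181178} \approx -1.7351$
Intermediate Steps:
$\frac{-12004 - 9022}{29964} + \frac{21722}{-21021} = \left(-12004 - 9022\right) \frac{1}{29964} + 21722 \left(- \frac{1}{21021}\right) = \left(-21026\right) \frac{1}{29964} - \frac{21722}{21021} = - \frac{10513}{14982} - \frac{21722}{21021} = - \frac{5519523}{3181178}$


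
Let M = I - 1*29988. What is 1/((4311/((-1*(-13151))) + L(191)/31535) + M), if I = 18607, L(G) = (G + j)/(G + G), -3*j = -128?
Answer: -475265435610/5408840117755349 ≈ -8.7868e-5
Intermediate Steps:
j = 128/3 (j = -⅓*(-128) = 128/3 ≈ 42.667)
L(G) = (128/3 + G)/(2*G) (L(G) = (G + 128/3)/(G + G) = (128/3 + G)/((2*G)) = (128/3 + G)*(1/(2*G)) = (128/3 + G)/(2*G))
M = -11381 (M = 18607 - 1*29988 = 18607 - 29988 = -11381)
1/((4311/((-1*(-13151))) + L(191)/31535) + M) = 1/((4311/((-1*(-13151))) + ((⅙)*(128 + 3*191)/191)/31535) - 11381) = 1/((4311/13151 + ((⅙)*(1/191)*(128 + 573))*(1/31535)) - 11381) = 1/((4311*(1/13151) + ((⅙)*(1/191)*701)*(1/31535)) - 11381) = 1/((4311/13151 + (701/1146)*(1/31535)) - 11381) = 1/((4311/13151 + 701/36139110) - 11381) = 1/(155804922061/475265435610 - 11381) = 1/(-5408840117755349/475265435610) = -475265435610/5408840117755349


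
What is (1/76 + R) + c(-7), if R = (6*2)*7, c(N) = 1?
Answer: 6461/76 ≈ 85.013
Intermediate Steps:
R = 84 (R = 12*7 = 84)
(1/76 + R) + c(-7) = (1/76 + 84) + 1 = 6385/76 + 1 = 6461/76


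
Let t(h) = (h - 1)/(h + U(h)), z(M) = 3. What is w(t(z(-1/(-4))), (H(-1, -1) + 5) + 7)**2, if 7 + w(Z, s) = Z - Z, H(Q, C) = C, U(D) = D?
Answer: 49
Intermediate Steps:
t(h) = (-1 + h)/(2*h) (t(h) = (h - 1)/(h + h) = (-1 + h)/((2*h)) = (-1 + h)*(1/(2*h)) = (-1 + h)/(2*h))
w(Z, s) = -7 (w(Z, s) = -7 + (Z - Z) = -7 + 0 = -7)
w(t(z(-1/(-4))), (H(-1, -1) + 5) + 7)**2 = (-7)**2 = 49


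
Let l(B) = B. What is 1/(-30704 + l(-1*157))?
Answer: -1/30861 ≈ -3.2403e-5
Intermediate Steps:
1/(-30704 + l(-1*157)) = 1/(-30704 - 1*157) = 1/(-30704 - 157) = 1/(-30861) = -1/30861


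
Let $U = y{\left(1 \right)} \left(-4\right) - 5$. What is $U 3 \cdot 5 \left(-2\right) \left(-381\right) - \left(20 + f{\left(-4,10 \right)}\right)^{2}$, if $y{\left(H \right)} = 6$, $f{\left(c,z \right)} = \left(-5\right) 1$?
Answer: $-331695$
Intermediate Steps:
$f{\left(c,z \right)} = -5$
$U = -29$ ($U = 6 \left(-4\right) - 5 = -24 - 5 = -29$)
$U 3 \cdot 5 \left(-2\right) \left(-381\right) - \left(20 + f{\left(-4,10 \right)}\right)^{2} = - 29 \cdot 3 \cdot 5 \left(-2\right) \left(-381\right) - \left(20 - 5\right)^{2} = \left(-29\right) 15 \left(-2\right) \left(-381\right) - 15^{2} = \left(-435\right) \left(-2\right) \left(-381\right) - 225 = 870 \left(-381\right) - 225 = -331470 - 225 = -331695$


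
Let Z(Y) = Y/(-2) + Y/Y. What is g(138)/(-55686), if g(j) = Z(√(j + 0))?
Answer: -1/55686 + √138/111372 ≈ 8.7521e-5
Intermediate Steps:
Z(Y) = 1 - Y/2 (Z(Y) = Y*(-½) + 1 = -Y/2 + 1 = 1 - Y/2)
g(j) = 1 - √j/2 (g(j) = 1 - √(j + 0)/2 = 1 - √j/2)
g(138)/(-55686) = (1 - √138/2)/(-55686) = (1 - √138/2)*(-1/55686) = -1/55686 + √138/111372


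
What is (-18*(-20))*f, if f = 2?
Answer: 720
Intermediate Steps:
(-18*(-20))*f = -18*(-20)*2 = 360*2 = 720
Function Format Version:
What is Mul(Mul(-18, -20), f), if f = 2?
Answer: 720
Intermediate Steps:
Mul(Mul(-18, -20), f) = Mul(Mul(-18, -20), 2) = Mul(360, 2) = 720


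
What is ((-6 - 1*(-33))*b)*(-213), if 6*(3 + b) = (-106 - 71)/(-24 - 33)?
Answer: 542511/38 ≈ 14277.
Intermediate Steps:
b = -283/114 (b = -3 + ((-106 - 71)/(-24 - 33))/6 = -3 + (-177/(-57))/6 = -3 + (-177*(-1/57))/6 = -3 + (⅙)*(59/19) = -3 + 59/114 = -283/114 ≈ -2.4825)
((-6 - 1*(-33))*b)*(-213) = ((-6 - 1*(-33))*(-283/114))*(-213) = ((-6 + 33)*(-283/114))*(-213) = (27*(-283/114))*(-213) = -2547/38*(-213) = 542511/38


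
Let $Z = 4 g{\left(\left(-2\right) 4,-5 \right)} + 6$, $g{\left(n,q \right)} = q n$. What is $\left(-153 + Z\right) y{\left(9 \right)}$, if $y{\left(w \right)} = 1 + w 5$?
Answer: $598$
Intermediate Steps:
$g{\left(n,q \right)} = n q$
$Z = 166$ ($Z = 4 \left(-2\right) 4 \left(-5\right) + 6 = 4 \left(\left(-8\right) \left(-5\right)\right) + 6 = 4 \cdot 40 + 6 = 160 + 6 = 166$)
$y{\left(w \right)} = 1 + 5 w$
$\left(-153 + Z\right) y{\left(9 \right)} = \left(-153 + 166\right) \left(1 + 5 \cdot 9\right) = 13 \left(1 + 45\right) = 13 \cdot 46 = 598$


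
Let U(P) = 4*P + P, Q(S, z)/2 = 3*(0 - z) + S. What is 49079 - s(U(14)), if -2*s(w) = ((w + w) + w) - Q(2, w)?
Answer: 49392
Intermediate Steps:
Q(S, z) = -6*z + 2*S (Q(S, z) = 2*(3*(0 - z) + S) = 2*(3*(-z) + S) = 2*(-3*z + S) = 2*(S - 3*z) = -6*z + 2*S)
U(P) = 5*P
s(w) = 2 - 9*w/2 (s(w) = -(((w + w) + w) - (-6*w + 2*2))/2 = -((2*w + w) - (-6*w + 4))/2 = -(3*w - (4 - 6*w))/2 = -(3*w + (-4 + 6*w))/2 = -(-4 + 9*w)/2 = 2 - 9*w/2)
49079 - s(U(14)) = 49079 - (2 - 45*14/2) = 49079 - (2 - 9/2*70) = 49079 - (2 - 315) = 49079 - 1*(-313) = 49079 + 313 = 49392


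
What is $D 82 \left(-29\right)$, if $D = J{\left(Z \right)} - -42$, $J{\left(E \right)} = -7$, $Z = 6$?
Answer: $-83230$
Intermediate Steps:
$D = 35$ ($D = -7 - -42 = -7 + 42 = 35$)
$D 82 \left(-29\right) = 35 \cdot 82 \left(-29\right) = 2870 \left(-29\right) = -83230$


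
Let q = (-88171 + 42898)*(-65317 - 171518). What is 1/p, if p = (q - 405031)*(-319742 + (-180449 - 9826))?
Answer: -1/5468313492280708 ≈ -1.8287e-16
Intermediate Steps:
q = 10722230955 (q = -45273*(-236835) = 10722230955)
p = -5468313492280708 (p = (10722230955 - 405031)*(-319742 + (-180449 - 9826)) = 10721825924*(-319742 - 190275) = 10721825924*(-510017) = -5468313492280708)
1/p = 1/(-5468313492280708) = -1/5468313492280708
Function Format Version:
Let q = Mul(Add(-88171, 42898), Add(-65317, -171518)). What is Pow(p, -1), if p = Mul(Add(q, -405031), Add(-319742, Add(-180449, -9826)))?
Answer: Rational(-1, 5468313492280708) ≈ -1.8287e-16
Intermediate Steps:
q = 10722230955 (q = Mul(-45273, -236835) = 10722230955)
p = -5468313492280708 (p = Mul(Add(10722230955, -405031), Add(-319742, Add(-180449, -9826))) = Mul(10721825924, Add(-319742, -190275)) = Mul(10721825924, -510017) = -5468313492280708)
Pow(p, -1) = Pow(-5468313492280708, -1) = Rational(-1, 5468313492280708)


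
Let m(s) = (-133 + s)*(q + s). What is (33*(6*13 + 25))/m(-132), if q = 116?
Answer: 3399/4240 ≈ 0.80165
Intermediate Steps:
m(s) = (-133 + s)*(116 + s)
(33*(6*13 + 25))/m(-132) = (33*(6*13 + 25))/(-15428 + (-132)**2 - 17*(-132)) = (33*(78 + 25))/(-15428 + 17424 + 2244) = (33*103)/4240 = 3399*(1/4240) = 3399/4240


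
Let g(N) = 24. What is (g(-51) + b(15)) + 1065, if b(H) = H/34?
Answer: 37041/34 ≈ 1089.4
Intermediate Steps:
b(H) = H/34 (b(H) = H*(1/34) = H/34)
(g(-51) + b(15)) + 1065 = (24 + (1/34)*15) + 1065 = (24 + 15/34) + 1065 = 831/34 + 1065 = 37041/34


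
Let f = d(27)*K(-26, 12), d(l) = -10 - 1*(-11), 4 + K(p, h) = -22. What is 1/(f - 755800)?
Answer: -1/755826 ≈ -1.3231e-6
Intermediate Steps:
K(p, h) = -26 (K(p, h) = -4 - 22 = -26)
d(l) = 1 (d(l) = -10 + 11 = 1)
f = -26 (f = 1*(-26) = -26)
1/(f - 755800) = 1/(-26 - 755800) = 1/(-755826) = -1/755826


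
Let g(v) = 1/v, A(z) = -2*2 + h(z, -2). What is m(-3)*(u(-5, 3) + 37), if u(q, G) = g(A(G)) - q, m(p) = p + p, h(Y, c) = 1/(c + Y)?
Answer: -250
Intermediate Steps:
h(Y, c) = 1/(Y + c)
A(z) = -4 + 1/(-2 + z) (A(z) = -2*2 + 1/(z - 2) = -4 + 1/(-2 + z))
m(p) = 2*p
u(q, G) = -q + (-2 + G)/(9 - 4*G) (u(q, G) = 1/((9 - 4*G)/(-2 + G)) - q = (-2 + G)/(9 - 4*G) - q = -q + (-2 + G)/(9 - 4*G))
m(-3)*(u(-5, 3) + 37) = (2*(-3))*((2 - 1*3 - 1*(-5)*(-9 + 4*3))/(-9 + 4*3) + 37) = -6*((2 - 3 - 1*(-5)*(-9 + 12))/(-9 + 12) + 37) = -6*((2 - 3 - 1*(-5)*3)/3 + 37) = -6*((2 - 3 + 15)/3 + 37) = -6*((⅓)*14 + 37) = -6*(14/3 + 37) = -6*125/3 = -250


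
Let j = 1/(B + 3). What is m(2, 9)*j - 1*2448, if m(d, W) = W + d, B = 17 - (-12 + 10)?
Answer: -4895/2 ≈ -2447.5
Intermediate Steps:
B = 19 (B = 17 - 1*(-2) = 17 + 2 = 19)
j = 1/22 (j = 1/(19 + 3) = 1/22 ≈ 0.045455)
m(2, 9)*j - 1*2448 = (9 + 2)*(1/22) - 1*2448 = 11*(1/22) - 2448 = 1/2 - 2448 = -4895/2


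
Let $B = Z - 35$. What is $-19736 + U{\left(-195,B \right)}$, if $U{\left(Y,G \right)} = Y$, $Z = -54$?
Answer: $-19931$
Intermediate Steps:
$B = -89$ ($B = -54 - 35 = -89$)
$-19736 + U{\left(-195,B \right)} = -19736 - 195 = -19931$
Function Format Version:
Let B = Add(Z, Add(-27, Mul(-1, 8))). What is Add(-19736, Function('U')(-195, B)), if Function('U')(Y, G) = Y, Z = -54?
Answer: -19931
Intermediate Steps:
B = -89 (B = Add(-54, Add(-27, Mul(-1, 8))) = Add(-54, Add(-27, -8)) = Add(-54, -35) = -89)
Add(-19736, Function('U')(-195, B)) = Add(-19736, -195) = -19931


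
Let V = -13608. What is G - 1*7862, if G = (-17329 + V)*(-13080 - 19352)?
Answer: 1003340922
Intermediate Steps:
G = 1003348784 (G = (-17329 - 13608)*(-13080 - 19352) = -30937*(-32432) = 1003348784)
G - 1*7862 = 1003348784 - 1*7862 = 1003348784 - 7862 = 1003340922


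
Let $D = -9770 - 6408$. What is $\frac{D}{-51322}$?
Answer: $\frac{8089}{25661} \approx 0.31523$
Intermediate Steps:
$D = -16178$ ($D = -9770 - 6408 = -16178$)
$\frac{D}{-51322} = - \frac{16178}{-51322} = \left(-16178\right) \left(- \frac{1}{51322}\right) = \frac{8089}{25661}$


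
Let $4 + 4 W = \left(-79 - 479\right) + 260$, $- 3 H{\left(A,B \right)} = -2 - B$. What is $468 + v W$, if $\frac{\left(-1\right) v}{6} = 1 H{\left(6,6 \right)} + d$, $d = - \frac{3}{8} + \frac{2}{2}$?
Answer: $\frac{15673}{8} \approx 1959.1$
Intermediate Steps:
$H{\left(A,B \right)} = \frac{2}{3} + \frac{B}{3}$ ($H{\left(A,B \right)} = - \frac{-2 - B}{3} = \frac{2}{3} + \frac{B}{3}$)
$W = - \frac{151}{2}$ ($W = -1 + \frac{\left(-79 - 479\right) + 260}{4} = -1 + \frac{-558 + 260}{4} = -1 + \frac{1}{4} \left(-298\right) = -1 - \frac{149}{2} = - \frac{151}{2} \approx -75.5$)
$d = \frac{5}{8}$ ($d = \left(-3\right) \frac{1}{8} + 2 \cdot \frac{1}{2} = - \frac{3}{8} + 1 = \frac{5}{8} \approx 0.625$)
$v = - \frac{79}{4}$ ($v = - 6 \left(1 \left(\frac{2}{3} + \frac{1}{3} \cdot 6\right) + \frac{5}{8}\right) = - 6 \left(1 \left(\frac{2}{3} + 2\right) + \frac{5}{8}\right) = - 6 \left(1 \cdot \frac{8}{3} + \frac{5}{8}\right) = - 6 \left(\frac{8}{3} + \frac{5}{8}\right) = \left(-6\right) \frac{79}{24} = - \frac{79}{4} \approx -19.75$)
$468 + v W = 468 - - \frac{11929}{8} = 468 + \frac{11929}{8} = \frac{15673}{8}$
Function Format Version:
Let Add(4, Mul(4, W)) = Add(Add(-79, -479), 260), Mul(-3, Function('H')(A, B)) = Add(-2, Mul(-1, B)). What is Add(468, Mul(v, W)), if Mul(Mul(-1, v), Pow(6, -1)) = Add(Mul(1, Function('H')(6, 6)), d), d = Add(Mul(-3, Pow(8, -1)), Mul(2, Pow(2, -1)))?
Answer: Rational(15673, 8) ≈ 1959.1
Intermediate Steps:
Function('H')(A, B) = Add(Rational(2, 3), Mul(Rational(1, 3), B)) (Function('H')(A, B) = Mul(Rational(-1, 3), Add(-2, Mul(-1, B))) = Add(Rational(2, 3), Mul(Rational(1, 3), B)))
W = Rational(-151, 2) (W = Add(-1, Mul(Rational(1, 4), Add(Add(-79, -479), 260))) = Add(-1, Mul(Rational(1, 4), Add(-558, 260))) = Add(-1, Mul(Rational(1, 4), -298)) = Add(-1, Rational(-149, 2)) = Rational(-151, 2) ≈ -75.500)
d = Rational(5, 8) (d = Add(Mul(-3, Rational(1, 8)), Mul(2, Rational(1, 2))) = Add(Rational(-3, 8), 1) = Rational(5, 8) ≈ 0.62500)
v = Rational(-79, 4) (v = Mul(-6, Add(Mul(1, Add(Rational(2, 3), Mul(Rational(1, 3), 6))), Rational(5, 8))) = Mul(-6, Add(Mul(1, Add(Rational(2, 3), 2)), Rational(5, 8))) = Mul(-6, Add(Mul(1, Rational(8, 3)), Rational(5, 8))) = Mul(-6, Add(Rational(8, 3), Rational(5, 8))) = Mul(-6, Rational(79, 24)) = Rational(-79, 4) ≈ -19.750)
Add(468, Mul(v, W)) = Add(468, Mul(Rational(-79, 4), Rational(-151, 2))) = Add(468, Rational(11929, 8)) = Rational(15673, 8)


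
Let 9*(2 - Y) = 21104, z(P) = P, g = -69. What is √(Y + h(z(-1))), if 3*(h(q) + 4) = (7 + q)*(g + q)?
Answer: 19*I*√62/3 ≈ 49.869*I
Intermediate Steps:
Y = -21086/9 (Y = 2 - ⅑*21104 = 2 - 21104/9 = -21086/9 ≈ -2342.9)
h(q) = -4 + (-69 + q)*(7 + q)/3 (h(q) = -4 + ((7 + q)*(-69 + q))/3 = -4 + ((-69 + q)*(7 + q))/3 = -4 + (-69 + q)*(7 + q)/3)
√(Y + h(z(-1))) = √(-21086/9 + (-165 - 62/3*(-1) + (⅓)*(-1)²)) = √(-21086/9 + (-165 + 62/3 + (⅓)*1)) = √(-21086/9 + (-165 + 62/3 + ⅓)) = √(-21086/9 - 144) = √(-22382/9) = 19*I*√62/3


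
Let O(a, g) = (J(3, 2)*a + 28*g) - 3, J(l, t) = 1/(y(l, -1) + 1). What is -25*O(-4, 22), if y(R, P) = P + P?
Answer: -15425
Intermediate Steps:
y(R, P) = 2*P
J(l, t) = -1 (J(l, t) = 1/(2*(-1) + 1) = 1/(-2 + 1) = 1/(-1) = -1)
O(a, g) = -3 - a + 28*g (O(a, g) = (-a + 28*g) - 3 = -3 - a + 28*g)
-25*O(-4, 22) = -25*(-3 - 1*(-4) + 28*22) = -25*(-3 + 4 + 616) = -25*617 = -15425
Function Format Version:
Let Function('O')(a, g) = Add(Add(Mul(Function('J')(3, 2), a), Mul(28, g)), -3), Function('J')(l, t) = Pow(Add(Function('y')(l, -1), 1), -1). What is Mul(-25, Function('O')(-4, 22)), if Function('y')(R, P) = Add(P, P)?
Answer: -15425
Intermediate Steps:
Function('y')(R, P) = Mul(2, P)
Function('J')(l, t) = -1 (Function('J')(l, t) = Pow(Add(Mul(2, -1), 1), -1) = Pow(Add(-2, 1), -1) = Pow(-1, -1) = -1)
Function('O')(a, g) = Add(-3, Mul(-1, a), Mul(28, g)) (Function('O')(a, g) = Add(Add(Mul(-1, a), Mul(28, g)), -3) = Add(-3, Mul(-1, a), Mul(28, g)))
Mul(-25, Function('O')(-4, 22)) = Mul(-25, Add(-3, Mul(-1, -4), Mul(28, 22))) = Mul(-25, Add(-3, 4, 616)) = Mul(-25, 617) = -15425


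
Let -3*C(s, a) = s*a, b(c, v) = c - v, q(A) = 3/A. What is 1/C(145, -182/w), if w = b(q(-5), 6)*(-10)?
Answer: 99/13195 ≈ 0.0075028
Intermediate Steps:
w = 66 (w = (3/(-5) - 1*6)*(-10) = (3*(-1/5) - 6)*(-10) = (-3/5 - 6)*(-10) = -33/5*(-10) = 66)
C(s, a) = -a*s/3 (C(s, a) = -s*a/3 = -a*s/3)
1/C(145, -182/w) = 1/(-1/3*(-182/66)*145) = 1/(-1/3*(-182*1/66)*145) = 1/(-1/3*(-91/33)*145) = 1/(13195/99) = 99/13195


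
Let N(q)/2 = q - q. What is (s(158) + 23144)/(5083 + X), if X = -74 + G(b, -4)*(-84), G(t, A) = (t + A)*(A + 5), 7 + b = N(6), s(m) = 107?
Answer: 23251/5933 ≈ 3.9189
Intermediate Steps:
N(q) = 0 (N(q) = 2*(q - q) = 2*0 = 0)
b = -7 (b = -7 + 0 = -7)
G(t, A) = (5 + A)*(A + t) (G(t, A) = (A + t)*(5 + A) = (5 + A)*(A + t))
X = 850 (X = -74 + ((-4)² + 5*(-4) + 5*(-7) - 4*(-7))*(-84) = -74 + (16 - 20 - 35 + 28)*(-84) = -74 - 11*(-84) = -74 + 924 = 850)
(s(158) + 23144)/(5083 + X) = (107 + 23144)/(5083 + 850) = 23251/5933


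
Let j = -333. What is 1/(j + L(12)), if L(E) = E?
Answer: -1/321 ≈ -0.0031153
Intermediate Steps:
1/(j + L(12)) = 1/(-333 + 12) = 1/(-321) = -1/321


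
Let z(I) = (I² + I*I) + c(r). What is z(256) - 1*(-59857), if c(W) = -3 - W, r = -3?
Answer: 190929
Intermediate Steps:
z(I) = 2*I² (z(I) = (I² + I*I) + (-3 - 1*(-3)) = (I² + I²) + (-3 + 3) = 2*I² + 0 = 2*I²)
z(256) - 1*(-59857) = 2*256² - 1*(-59857) = 2*65536 + 59857 = 131072 + 59857 = 190929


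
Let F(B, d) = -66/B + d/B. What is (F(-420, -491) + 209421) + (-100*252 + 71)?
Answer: 77403197/420 ≈ 1.8429e+5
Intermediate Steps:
(F(-420, -491) + 209421) + (-100*252 + 71) = ((-66 - 491)/(-420) + 209421) + (-100*252 + 71) = (-1/420*(-557) + 209421) + (-25200 + 71) = (557/420 + 209421) - 25129 = 87957377/420 - 25129 = 77403197/420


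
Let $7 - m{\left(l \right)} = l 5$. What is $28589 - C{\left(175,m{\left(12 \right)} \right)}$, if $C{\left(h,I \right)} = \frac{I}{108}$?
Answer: $\frac{3087665}{108} \approx 28590.0$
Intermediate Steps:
$m{\left(l \right)} = 7 - 5 l$ ($m{\left(l \right)} = 7 - l 5 = 7 - 5 l$)
$C{\left(h,I \right)} = \frac{I}{108}$ ($C{\left(h,I \right)} = I \frac{1}{108} = \frac{I}{108}$)
$28589 - C{\left(175,m{\left(12 \right)} \right)} = 28589 - \frac{7 - 60}{108} = 28589 - \frac{1}{108} \left(-53\right) = 28589 - - \frac{53}{108} = 28589 + \frac{53}{108} = \frac{3087665}{108}$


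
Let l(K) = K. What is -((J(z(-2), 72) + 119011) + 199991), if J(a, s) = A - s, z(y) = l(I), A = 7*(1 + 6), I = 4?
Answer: -318979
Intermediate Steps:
A = 49 (A = 7*7 = 49)
z(y) = 4
J(a, s) = 49 - s
-((J(z(-2), 72) + 119011) + 199991) = -(((49 - 1*72) + 119011) + 199991) = -(((49 - 72) + 119011) + 199991) = -((-23 + 119011) + 199991) = -(118988 + 199991) = -1*318979 = -318979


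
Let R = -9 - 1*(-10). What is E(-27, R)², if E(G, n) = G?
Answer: 729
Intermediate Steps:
R = 1 (R = -9 + 10 = 1)
E(-27, R)² = (-27)² = 729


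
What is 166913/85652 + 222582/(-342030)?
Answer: 6337443321/4882592260 ≈ 1.2980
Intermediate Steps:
166913/85652 + 222582/(-342030) = 166913*(1/85652) + 222582*(-1/342030) = 166913/85652 - 37097/57005 = 6337443321/4882592260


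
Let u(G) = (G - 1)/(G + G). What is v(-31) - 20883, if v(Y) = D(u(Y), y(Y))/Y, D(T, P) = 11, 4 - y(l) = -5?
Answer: -647384/31 ≈ -20883.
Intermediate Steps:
y(l) = 9 (y(l) = 4 - 1*(-5) = 4 + 5 = 9)
u(G) = (-1 + G)/(2*G) (u(G) = (-1 + G)/((2*G)) = (-1 + G)*(1/(2*G)) = (-1 + G)/(2*G))
v(Y) = 11/Y
v(-31) - 20883 = 11/(-31) - 20883 = 11*(-1/31) - 20883 = -11/31 - 20883 = -647384/31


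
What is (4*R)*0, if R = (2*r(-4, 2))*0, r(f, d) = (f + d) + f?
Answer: 0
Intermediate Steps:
r(f, d) = d + 2*f (r(f, d) = (d + f) + f = d + 2*f)
R = 0 (R = (2*(2 + 2*(-4)))*0 = (2*(2 - 8))*0 = (2*(-6))*0 = -12*0 = 0)
(4*R)*0 = (4*0)*0 = 0*0 = 0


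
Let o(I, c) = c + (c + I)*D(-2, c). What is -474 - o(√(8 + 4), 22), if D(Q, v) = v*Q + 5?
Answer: 362 + 78*√3 ≈ 497.10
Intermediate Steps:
D(Q, v) = 5 + Q*v (D(Q, v) = Q*v + 5 = 5 + Q*v)
o(I, c) = c + (5 - 2*c)*(I + c) (o(I, c) = c + (c + I)*(5 - 2*c) = c + (I + c)*(5 - 2*c) = c + (5 - 2*c)*(I + c))
-474 - o(√(8 + 4), 22) = -474 - (22 - √(8 + 4)*(-5 + 2*22) - 1*22*(-5 + 2*22)) = -474 - (22 - √12*(-5 + 44) - 1*22*(-5 + 44)) = -474 - (22 - 1*2*√3*39 - 1*22*39) = -474 - (22 - 78*√3 - 858) = -474 - (-836 - 78*√3) = -474 + (836 + 78*√3) = 362 + 78*√3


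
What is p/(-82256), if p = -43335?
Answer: 43335/82256 ≈ 0.52683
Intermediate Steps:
p/(-82256) = -43335/(-82256) = -43335*(-1/82256) = 43335/82256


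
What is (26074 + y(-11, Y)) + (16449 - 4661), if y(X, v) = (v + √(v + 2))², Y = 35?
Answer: 39124 + 70*√37 ≈ 39550.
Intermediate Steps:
y(X, v) = (v + √(2 + v))²
(26074 + y(-11, Y)) + (16449 - 4661) = (26074 + (35 + √(2 + 35))²) + (16449 - 4661) = (26074 + (35 + √37)²) + 11788 = 37862 + (35 + √37)²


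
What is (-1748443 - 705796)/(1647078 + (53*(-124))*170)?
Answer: -2454239/529838 ≈ -4.6321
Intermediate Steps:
(-1748443 - 705796)/(1647078 + (53*(-124))*170) = -2454239/(1647078 - 6572*170) = -2454239/(1647078 - 1117240) = -2454239/529838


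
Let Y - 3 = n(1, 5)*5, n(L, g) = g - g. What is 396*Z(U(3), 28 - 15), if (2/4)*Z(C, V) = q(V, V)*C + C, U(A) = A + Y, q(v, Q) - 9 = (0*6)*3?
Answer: 47520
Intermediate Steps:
q(v, Q) = 9 (q(v, Q) = 9 + (0*6)*3 = 9 + 0*3 = 9 + 0 = 9)
n(L, g) = 0
Y = 3 (Y = 3 + 0*5 = 3 + 0 = 3)
U(A) = 3 + A (U(A) = A + 3 = 3 + A)
Z(C, V) = 20*C (Z(C, V) = 2*(9*C + C) = 2*(10*C) = 20*C)
396*Z(U(3), 28 - 15) = 396*(20*(3 + 3)) = 396*(20*6) = 396*120 = 47520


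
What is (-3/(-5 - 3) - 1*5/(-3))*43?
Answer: 2107/24 ≈ 87.792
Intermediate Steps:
(-3/(-5 - 3) - 1*5/(-3))*43 = (-3/(-8) - 5*(-⅓))*43 = (-3*(-⅛) + 5/3)*43 = (3/8 + 5/3)*43 = (49/24)*43 = 2107/24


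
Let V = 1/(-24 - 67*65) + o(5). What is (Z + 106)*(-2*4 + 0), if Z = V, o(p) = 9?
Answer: -5441792/5915 ≈ -920.00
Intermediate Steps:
V = 53234/5915 (V = 1/(-24 - 67*65) + 9 = (1/65)/(-91) + 9 = -1/91*1/65 + 9 = -1/5915 + 9 = 53234/5915 ≈ 8.9998)
Z = 53234/5915 ≈ 8.9998
(Z + 106)*(-2*4 + 0) = (53234/5915 + 106)*(-2*4 + 0) = 680224*(-8 + 0)/5915 = (680224/5915)*(-8) = -5441792/5915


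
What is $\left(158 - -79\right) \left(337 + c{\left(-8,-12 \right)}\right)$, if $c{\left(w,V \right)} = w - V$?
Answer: $80817$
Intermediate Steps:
$\left(158 - -79\right) \left(337 + c{\left(-8,-12 \right)}\right) = \left(158 - -79\right) \left(337 - -4\right) = \left(158 + 79\right) \left(337 + \left(-8 + 12\right)\right) = 237 \left(337 + 4\right) = 237 \cdot 341 = 80817$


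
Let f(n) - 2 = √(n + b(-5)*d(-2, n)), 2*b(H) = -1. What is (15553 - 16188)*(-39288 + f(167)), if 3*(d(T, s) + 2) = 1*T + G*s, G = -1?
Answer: 24946610 - 635*√7062/6 ≈ 2.4938e+7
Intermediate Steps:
d(T, s) = -2 - s/3 + T/3 (d(T, s) = -2 + (1*T - s)/3 = -2 + (T - s)/3 = -2 + (-s/3 + T/3) = -2 - s/3 + T/3)
b(H) = -½ (b(H) = (½)*(-1) = -½)
f(n) = 2 + √(4/3 + 7*n/6) (f(n) = 2 + √(n - (-2 - n/3 + (⅓)*(-2))/2) = 2 + √(n - (-2 - n/3 - ⅔)/2) = 2 + √(n - (-8/3 - n/3)/2) = 2 + √(n + (4/3 + n/6)) = 2 + √(4/3 + 7*n/6))
(15553 - 16188)*(-39288 + f(167)) = (15553 - 16188)*(-39288 + (2 + √(48 + 42*167)/6)) = -635*(-39288 + (2 + √(48 + 7014)/6)) = -635*(-39288 + (2 + √7062/6)) = -635*(-39286 + √7062/6) = 24946610 - 635*√7062/6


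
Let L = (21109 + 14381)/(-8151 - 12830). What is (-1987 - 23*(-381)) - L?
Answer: 142202746/20981 ≈ 6777.7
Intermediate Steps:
L = -35490/20981 (L = 35490/(-20981) = 35490*(-1/20981) = -35490/20981 ≈ -1.6915)
(-1987 - 23*(-381)) - L = (-1987 - 23*(-381)) - 1*(-35490/20981) = (-1987 + 8763) + 35490/20981 = 6776 + 35490/20981 = 142202746/20981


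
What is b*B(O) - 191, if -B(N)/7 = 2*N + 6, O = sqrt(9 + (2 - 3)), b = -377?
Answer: 15643 + 10556*sqrt(2) ≈ 30571.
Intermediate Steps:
O = 2*sqrt(2) (O = sqrt(9 - 1) = sqrt(8) = 2*sqrt(2) ≈ 2.8284)
B(N) = -42 - 14*N (B(N) = -7*(2*N + 6) = -7*(6 + 2*N) = -42 - 14*N)
b*B(O) - 191 = -377*(-42 - 28*sqrt(2)) - 191 = (15834 + 10556*sqrt(2)) - 191 = 15643 + 10556*sqrt(2)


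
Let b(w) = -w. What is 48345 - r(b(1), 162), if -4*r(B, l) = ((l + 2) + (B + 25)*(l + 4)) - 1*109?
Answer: 197419/4 ≈ 49355.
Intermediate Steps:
r(B, l) = 107/4 - l/4 - (4 + l)*(25 + B)/4 (r(B, l) = -(((l + 2) + (B + 25)*(l + 4)) - 1*109)/4 = -(((2 + l) + (25 + B)*(4 + l)) - 109)/4 = -(((2 + l) + (4 + l)*(25 + B)) - 109)/4 = -((2 + l + (4 + l)*(25 + B)) - 109)/4 = -(-107 + l + (4 + l)*(25 + B))/4 = 107/4 - l/4 - (4 + l)*(25 + B)/4)
48345 - r(b(1), 162) = 48345 - (7/4 - (-1) - 13/2*162 - 1/4*(-1*1)*162) = 48345 - (7/4 - 1*(-1) - 1053 - 1/4*(-1)*162) = 48345 - (7/4 + 1 - 1053 + 81/2) = 48345 - 1*(-4039/4) = 48345 + 4039/4 = 197419/4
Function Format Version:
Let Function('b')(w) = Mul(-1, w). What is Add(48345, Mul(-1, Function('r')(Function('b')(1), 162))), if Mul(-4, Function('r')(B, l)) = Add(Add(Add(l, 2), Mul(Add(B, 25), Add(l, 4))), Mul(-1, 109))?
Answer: Rational(197419, 4) ≈ 49355.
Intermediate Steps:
Function('r')(B, l) = Add(Rational(107, 4), Mul(Rational(-1, 4), l), Mul(Rational(-1, 4), Add(4, l), Add(25, B))) (Function('r')(B, l) = Mul(Rational(-1, 4), Add(Add(Add(l, 2), Mul(Add(B, 25), Add(l, 4))), Mul(-1, 109))) = Mul(Rational(-1, 4), Add(Add(Add(2, l), Mul(Add(25, B), Add(4, l))), -109)) = Mul(Rational(-1, 4), Add(Add(Add(2, l), Mul(Add(4, l), Add(25, B))), -109)) = Mul(Rational(-1, 4), Add(Add(2, l, Mul(Add(4, l), Add(25, B))), -109)) = Mul(Rational(-1, 4), Add(-107, l, Mul(Add(4, l), Add(25, B)))) = Add(Rational(107, 4), Mul(Rational(-1, 4), l), Mul(Rational(-1, 4), Add(4, l), Add(25, B))))
Add(48345, Mul(-1, Function('r')(Function('b')(1), 162))) = Add(48345, Mul(-1, Add(Rational(7, 4), Mul(-1, Mul(-1, 1)), Mul(Rational(-13, 2), 162), Mul(Rational(-1, 4), Mul(-1, 1), 162)))) = Add(48345, Mul(-1, Add(Rational(7, 4), Mul(-1, -1), -1053, Mul(Rational(-1, 4), -1, 162)))) = Add(48345, Mul(-1, Add(Rational(7, 4), 1, -1053, Rational(81, 2)))) = Add(48345, Mul(-1, Rational(-4039, 4))) = Add(48345, Rational(4039, 4)) = Rational(197419, 4)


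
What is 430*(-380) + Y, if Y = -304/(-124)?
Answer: -5065324/31 ≈ -1.6340e+5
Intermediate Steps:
Y = 76/31 (Y = -304*(-1/124) = 76/31 ≈ 2.4516)
430*(-380) + Y = 430*(-380) + 76/31 = -163400 + 76/31 = -5065324/31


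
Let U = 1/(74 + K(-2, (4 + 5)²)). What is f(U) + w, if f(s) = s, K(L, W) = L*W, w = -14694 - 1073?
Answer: -1387497/88 ≈ -15767.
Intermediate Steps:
w = -15767
U = -1/88 (U = 1/(74 - 2*(4 + 5)²) = 1/(74 - 2*9²) = 1/(74 - 2*81) = 1/(74 - 162) = 1/(-88) = -1/88 ≈ -0.011364)
f(U) + w = -1/88 - 15767 = -1387497/88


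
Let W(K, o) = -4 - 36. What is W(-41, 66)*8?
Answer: -320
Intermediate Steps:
W(K, o) = -40
W(-41, 66)*8 = -40*8 = -320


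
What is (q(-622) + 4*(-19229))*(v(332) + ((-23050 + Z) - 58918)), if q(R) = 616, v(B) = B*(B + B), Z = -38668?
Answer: -7615655600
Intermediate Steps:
v(B) = 2*B**2 (v(B) = B*(2*B) = 2*B**2)
(q(-622) + 4*(-19229))*(v(332) + ((-23050 + Z) - 58918)) = (616 + 4*(-19229))*(2*332**2 + ((-23050 - 38668) - 58918)) = (616 - 76916)*(2*110224 + (-61718 - 58918)) = -76300*(220448 - 120636) = -76300*99812 = -7615655600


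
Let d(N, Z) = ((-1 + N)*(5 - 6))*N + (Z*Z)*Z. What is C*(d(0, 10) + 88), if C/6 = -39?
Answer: -254592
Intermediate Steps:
C = -234 (C = 6*(-39) = -234)
d(N, Z) = Z**3 + N*(1 - N) (d(N, Z) = ((-1 + N)*(-1))*N + Z**2*Z = (1 - N)*N + Z**3 = N*(1 - N) + Z**3 = Z**3 + N*(1 - N))
C*(d(0, 10) + 88) = -234*((0 + 10**3 - 1*0**2) + 88) = -234*((0 + 1000 - 1*0) + 88) = -234*((0 + 1000 + 0) + 88) = -234*(1000 + 88) = -234*1088 = -254592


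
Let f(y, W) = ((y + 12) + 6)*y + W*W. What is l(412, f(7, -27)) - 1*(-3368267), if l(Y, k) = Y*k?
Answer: 3740715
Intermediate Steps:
f(y, W) = W² + y*(18 + y) (f(y, W) = ((12 + y) + 6)*y + W² = (18 + y)*y + W² = y*(18 + y) + W² = W² + y*(18 + y))
l(412, f(7, -27)) - 1*(-3368267) = 412*((-27)² + 7² + 18*7) - 1*(-3368267) = 412*(729 + 49 + 126) + 3368267 = 412*904 + 3368267 = 372448 + 3368267 = 3740715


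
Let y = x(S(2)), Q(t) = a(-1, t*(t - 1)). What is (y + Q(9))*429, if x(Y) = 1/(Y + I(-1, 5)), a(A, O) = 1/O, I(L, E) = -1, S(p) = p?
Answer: 10439/24 ≈ 434.96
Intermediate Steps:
Q(t) = 1/(t*(-1 + t)) (Q(t) = 1/(t*(t - 1)) = 1/(t*(-1 + t)))
x(Y) = 1/(-1 + Y) (x(Y) = 1/(Y - 1) = 1/(-1 + Y))
y = 1 (y = 1/(-1 + 2) = 1/1 = 1)
(y + Q(9))*429 = (1 + 1/(9*(-1 + 9)))*429 = (1 + (⅑)/8)*429 = (1 + (⅑)*(⅛))*429 = (1 + 1/72)*429 = (73/72)*429 = 10439/24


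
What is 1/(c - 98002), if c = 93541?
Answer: -1/4461 ≈ -0.00022416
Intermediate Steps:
1/(c - 98002) = 1/(93541 - 98002) = 1/(-4461) = -1/4461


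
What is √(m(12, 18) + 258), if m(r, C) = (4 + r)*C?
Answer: √546 ≈ 23.367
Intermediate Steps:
m(r, C) = C*(4 + r)
√(m(12, 18) + 258) = √(18*(4 + 12) + 258) = √(18*16 + 258) = √(288 + 258) = √546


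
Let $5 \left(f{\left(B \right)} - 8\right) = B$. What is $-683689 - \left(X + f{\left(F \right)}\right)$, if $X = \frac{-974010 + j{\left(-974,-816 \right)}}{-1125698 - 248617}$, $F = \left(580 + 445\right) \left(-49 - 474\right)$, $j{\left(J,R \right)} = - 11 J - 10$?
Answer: $- \frac{264089607712}{458105} \approx -5.7648 \cdot 10^{5}$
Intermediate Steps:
$j{\left(J,R \right)} = -10 - 11 J$
$F = -536075$ ($F = 1025 \left(-523\right) = -536075$)
$f{\left(B \right)} = 8 + \frac{B}{5}$
$X = \frac{321102}{458105}$ ($X = \frac{-974010 - -10704}{-1125698 - 248617} = \frac{-974010 + \left(-10 + 10714\right)}{-1374315} = \left(-974010 + 10704\right) \left(- \frac{1}{1374315}\right) = \left(-963306\right) \left(- \frac{1}{1374315}\right) = \frac{321102}{458105} \approx 0.70094$)
$-683689 - \left(X + f{\left(F \right)}\right) = -683689 - \left(\frac{321102}{458105} + \left(8 + \frac{1}{5} \left(-536075\right)\right)\right) = -683689 - \left(\frac{321102}{458105} + \left(8 - 107215\right)\right) = -683689 - \left(\frac{321102}{458105} - 107207\right) = -683689 - - \frac{49111741633}{458105} = -683689 + \frac{49111741633}{458105} = - \frac{264089607712}{458105}$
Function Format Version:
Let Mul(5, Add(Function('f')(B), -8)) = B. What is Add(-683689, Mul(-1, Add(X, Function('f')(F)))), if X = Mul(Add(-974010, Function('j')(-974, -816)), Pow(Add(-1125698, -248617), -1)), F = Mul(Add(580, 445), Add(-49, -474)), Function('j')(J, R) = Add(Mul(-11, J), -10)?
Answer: Rational(-264089607712, 458105) ≈ -5.7648e+5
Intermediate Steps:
Function('j')(J, R) = Add(-10, Mul(-11, J))
F = -536075 (F = Mul(1025, -523) = -536075)
Function('f')(B) = Add(8, Mul(Rational(1, 5), B))
X = Rational(321102, 458105) (X = Mul(Add(-974010, Add(-10, Mul(-11, -974))), Pow(Add(-1125698, -248617), -1)) = Mul(Add(-974010, Add(-10, 10714)), Pow(-1374315, -1)) = Mul(Add(-974010, 10704), Rational(-1, 1374315)) = Mul(-963306, Rational(-1, 1374315)) = Rational(321102, 458105) ≈ 0.70094)
Add(-683689, Mul(-1, Add(X, Function('f')(F)))) = Add(-683689, Mul(-1, Add(Rational(321102, 458105), Add(8, Mul(Rational(1, 5), -536075))))) = Add(-683689, Mul(-1, Add(Rational(321102, 458105), Add(8, -107215)))) = Add(-683689, Mul(-1, Add(Rational(321102, 458105), -107207))) = Add(-683689, Mul(-1, Rational(-49111741633, 458105))) = Add(-683689, Rational(49111741633, 458105)) = Rational(-264089607712, 458105)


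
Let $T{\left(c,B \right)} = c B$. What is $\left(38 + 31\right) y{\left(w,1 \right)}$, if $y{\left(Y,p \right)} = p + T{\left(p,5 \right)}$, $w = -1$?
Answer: $414$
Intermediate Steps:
$T{\left(c,B \right)} = B c$
$y{\left(Y,p \right)} = 6 p$ ($y{\left(Y,p \right)} = p + 5 p = 6 p$)
$\left(38 + 31\right) y{\left(w,1 \right)} = \left(38 + 31\right) 6 \cdot 1 = 69 \cdot 6 = 414$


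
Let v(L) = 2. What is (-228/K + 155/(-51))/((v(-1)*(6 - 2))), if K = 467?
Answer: -84013/190536 ≈ -0.44093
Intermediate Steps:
(-228/K + 155/(-51))/((v(-1)*(6 - 2))) = (-228/467 + 155/(-51))/((2*(6 - 2))) = (-228*1/467 + 155*(-1/51))/((2*4)) = (-228/467 - 155/51)/8 = -84013/23817*⅛ = -84013/190536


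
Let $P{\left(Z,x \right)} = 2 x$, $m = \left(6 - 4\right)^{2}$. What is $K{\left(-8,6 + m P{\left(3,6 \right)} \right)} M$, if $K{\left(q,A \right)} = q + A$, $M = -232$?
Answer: $-10672$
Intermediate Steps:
$m = 4$ ($m = 2^{2} = 4$)
$K{\left(q,A \right)} = A + q$
$K{\left(-8,6 + m P{\left(3,6 \right)} \right)} M = \left(\left(6 + 4 \cdot 2 \cdot 6\right) - 8\right) \left(-232\right) = \left(\left(6 + 4 \cdot 12\right) - 8\right) \left(-232\right) = \left(\left(6 + 48\right) - 8\right) \left(-232\right) = \left(54 - 8\right) \left(-232\right) = 46 \left(-232\right) = -10672$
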